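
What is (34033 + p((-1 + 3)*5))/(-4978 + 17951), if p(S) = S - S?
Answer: 34033/12973 ≈ 2.6234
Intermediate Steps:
p(S) = 0
(34033 + p((-1 + 3)*5))/(-4978 + 17951) = (34033 + 0)/(-4978 + 17951) = 34033/12973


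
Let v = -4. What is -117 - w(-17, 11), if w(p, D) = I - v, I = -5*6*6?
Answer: 59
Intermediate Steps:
I = -180 (I = -30*6 = -180)
w(p, D) = -176 (w(p, D) = -180 - 1*(-4) = -180 + 4 = -176)
-117 - w(-17, 11) = -117 - 1*(-176) = -117 + 176 = 59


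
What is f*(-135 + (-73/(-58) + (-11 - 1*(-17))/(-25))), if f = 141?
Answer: -27392493/1450 ≈ -18891.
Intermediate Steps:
f*(-135 + (-73/(-58) + (-11 - 1*(-17))/(-25))) = 141*(-135 + (-73/(-58) + (-11 - 1*(-17))/(-25))) = 141*(-135 + (-73*(-1/58) + (-11 + 17)*(-1/25))) = 141*(-135 + (73/58 + 6*(-1/25))) = 141*(-135 + (73/58 - 6/25)) = 141*(-135 + 1477/1450) = 141*(-194273/1450) = -27392493/1450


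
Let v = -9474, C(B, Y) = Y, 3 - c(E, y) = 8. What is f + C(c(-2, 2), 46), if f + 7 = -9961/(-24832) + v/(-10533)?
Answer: 3513613455/87185152 ≈ 40.301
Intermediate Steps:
c(E, y) = -5 (c(E, y) = 3 - 1*8 = 3 - 8 = -5)
f = -496903537/87185152 (f = -7 + (-9961/(-24832) - 9474/(-10533)) = -7 + (-9961*(-1/24832) - 9474*(-1/10533)) = -7 + (9961/24832 + 3158/3511) = -7 + 113392527/87185152 = -496903537/87185152 ≈ -5.6994)
f + C(c(-2, 2), 46) = -496903537/87185152 + 46 = 3513613455/87185152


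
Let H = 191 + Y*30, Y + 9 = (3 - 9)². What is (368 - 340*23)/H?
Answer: -7452/1001 ≈ -7.4446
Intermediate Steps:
Y = 27 (Y = -9 + (3 - 9)² = -9 + (-6)² = -9 + 36 = 27)
H = 1001 (H = 191 + 27*30 = 191 + 810 = 1001)
(368 - 340*23)/H = (368 - 340*23)/1001 = (368 - 7820)*(1/1001) = -7452*1/1001 = -7452/1001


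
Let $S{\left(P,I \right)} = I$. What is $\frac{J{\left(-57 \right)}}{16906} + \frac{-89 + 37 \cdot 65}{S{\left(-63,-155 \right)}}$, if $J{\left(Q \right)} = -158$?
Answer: $- \frac{247967}{16585} \approx -14.951$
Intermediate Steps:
$\frac{J{\left(-57 \right)}}{16906} + \frac{-89 + 37 \cdot 65}{S{\left(-63,-155 \right)}} = - \frac{158}{16906} + \frac{-89 + 37 \cdot 65}{-155} = \left(-158\right) \frac{1}{16906} + \left(-89 + 2405\right) \left(- \frac{1}{155}\right) = - \frac{1}{107} + 2316 \left(- \frac{1}{155}\right) = - \frac{1}{107} - \frac{2316}{155} = - \frac{247967}{16585}$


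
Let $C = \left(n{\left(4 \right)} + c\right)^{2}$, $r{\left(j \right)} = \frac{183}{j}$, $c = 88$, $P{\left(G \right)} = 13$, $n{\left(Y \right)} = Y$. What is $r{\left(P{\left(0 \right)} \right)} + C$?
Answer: $\frac{110215}{13} \approx 8478.1$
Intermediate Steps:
$C = 8464$ ($C = \left(4 + 88\right)^{2} = 92^{2} = 8464$)
$r{\left(P{\left(0 \right)} \right)} + C = \frac{183}{13} + 8464 = \frac{110215}{13}$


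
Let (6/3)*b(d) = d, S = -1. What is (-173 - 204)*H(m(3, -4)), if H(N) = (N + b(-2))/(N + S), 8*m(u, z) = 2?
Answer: -377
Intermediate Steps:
m(u, z) = ¼ (m(u, z) = (⅛)*2 = ¼)
b(d) = d/2
H(N) = 1 (H(N) = (N + (½)*(-2))/(N - 1) = (N - 1)/(-1 + N) = (-1 + N)/(-1 + N) = 1)
(-173 - 204)*H(m(3, -4)) = (-173 - 204)*1 = -377*1 = -377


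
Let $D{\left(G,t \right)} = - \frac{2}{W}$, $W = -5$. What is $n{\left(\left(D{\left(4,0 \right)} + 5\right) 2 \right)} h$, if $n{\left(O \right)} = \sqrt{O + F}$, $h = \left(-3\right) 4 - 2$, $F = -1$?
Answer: $- \frac{98 \sqrt{5}}{5} \approx -43.827$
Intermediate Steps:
$D{\left(G,t \right)} = \frac{2}{5}$ ($D{\left(G,t \right)} = - \frac{2}{-5} = \left(-2\right) \left(- \frac{1}{5}\right) = \frac{2}{5}$)
$h = -14$ ($h = -12 - 2 = -14$)
$n{\left(O \right)} = \sqrt{-1 + O}$ ($n{\left(O \right)} = \sqrt{O - 1} = \sqrt{-1 + O}$)
$n{\left(\left(D{\left(4,0 \right)} + 5\right) 2 \right)} h = \sqrt{-1 + \left(\frac{2}{5} + 5\right) 2} \left(-14\right) = \sqrt{-1 + \frac{27}{5} \cdot 2} \left(-14\right) = \sqrt{-1 + \frac{54}{5}} \left(-14\right) = \sqrt{\frac{49}{5}} \left(-14\right) = \frac{7 \sqrt{5}}{5} \left(-14\right) = - \frac{98 \sqrt{5}}{5}$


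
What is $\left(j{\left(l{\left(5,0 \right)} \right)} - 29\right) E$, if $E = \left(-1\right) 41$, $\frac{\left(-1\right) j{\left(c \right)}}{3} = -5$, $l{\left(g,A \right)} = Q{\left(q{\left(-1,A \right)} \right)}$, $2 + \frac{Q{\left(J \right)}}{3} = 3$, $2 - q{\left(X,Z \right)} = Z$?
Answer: $574$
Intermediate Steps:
$q{\left(X,Z \right)} = 2 - Z$
$Q{\left(J \right)} = 3$ ($Q{\left(J \right)} = -6 + 3 \cdot 3 = -6 + 9 = 3$)
$l{\left(g,A \right)} = 3$
$j{\left(c \right)} = 15$ ($j{\left(c \right)} = \left(-3\right) \left(-5\right) = 15$)
$E = -41$
$\left(j{\left(l{\left(5,0 \right)} \right)} - 29\right) E = \left(15 - 29\right) \left(-41\right) = \left(-14\right) \left(-41\right) = 574$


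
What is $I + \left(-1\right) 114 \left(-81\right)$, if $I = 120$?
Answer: $9354$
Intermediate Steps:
$I + \left(-1\right) 114 \left(-81\right) = 120 + \left(-1\right) 114 \left(-81\right) = 120 - -9234 = 120 + 9234 = 9354$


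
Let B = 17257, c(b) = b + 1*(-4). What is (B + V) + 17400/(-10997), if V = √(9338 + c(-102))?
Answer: 189757829/10997 + 4*√577 ≈ 17352.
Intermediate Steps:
c(b) = -4 + b (c(b) = b - 4 = -4 + b)
V = 4*√577 (V = √(9338 + (-4 - 102)) = √(9338 - 106) = √9232 = 4*√577 ≈ 96.083)
(B + V) + 17400/(-10997) = (17257 + 4*√577) + 17400/(-10997) = (17257 + 4*√577) + 17400*(-1/10997) = (17257 + 4*√577) - 17400/10997 = 189757829/10997 + 4*√577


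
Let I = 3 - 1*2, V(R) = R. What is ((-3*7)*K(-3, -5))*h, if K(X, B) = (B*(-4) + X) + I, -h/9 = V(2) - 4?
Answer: -6804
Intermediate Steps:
I = 1 (I = 3 - 2 = 1)
h = 18 (h = -9*(2 - 4) = -9*(-2) = 18)
K(X, B) = 1 + X - 4*B (K(X, B) = (B*(-4) + X) + 1 = (-4*B + X) + 1 = (X - 4*B) + 1 = 1 + X - 4*B)
((-3*7)*K(-3, -5))*h = ((-3*7)*(1 - 3 - 4*(-5)))*18 = -21*(1 - 3 + 20)*18 = -21*18*18 = -378*18 = -6804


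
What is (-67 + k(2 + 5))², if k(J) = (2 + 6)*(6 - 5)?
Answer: 3481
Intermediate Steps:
k(J) = 8 (k(J) = 8*1 = 8)
(-67 + k(2 + 5))² = (-67 + 8)² = (-59)² = 3481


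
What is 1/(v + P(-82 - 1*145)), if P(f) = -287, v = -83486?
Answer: -1/83773 ≈ -1.1937e-5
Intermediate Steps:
1/(v + P(-82 - 1*145)) = 1/(-83486 - 287) = 1/(-83773) = -1/83773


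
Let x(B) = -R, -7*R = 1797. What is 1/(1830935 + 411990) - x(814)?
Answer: -4030536218/15700475 ≈ -256.71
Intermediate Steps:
R = -1797/7 (R = -⅐*1797 = -1797/7 ≈ -256.71)
x(B) = 1797/7 (x(B) = -1*(-1797/7) = 1797/7)
1/(1830935 + 411990) - x(814) = 1/(1830935 + 411990) - 1*1797/7 = 1/2242925 - 1797/7 = -4030536218/15700475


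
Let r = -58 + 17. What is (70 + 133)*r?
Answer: -8323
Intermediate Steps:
r = -41
(70 + 133)*r = (70 + 133)*(-41) = 203*(-41) = -8323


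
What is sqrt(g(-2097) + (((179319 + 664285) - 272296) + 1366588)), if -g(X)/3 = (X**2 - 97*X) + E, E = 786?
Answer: 2*I*sqrt(2966729) ≈ 3444.8*I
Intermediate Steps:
g(X) = -2358 - 3*X**2 + 291*X (g(X) = -3*((X**2 - 97*X) + 786) = -3*(786 + X**2 - 97*X) = -2358 - 3*X**2 + 291*X)
sqrt(g(-2097) + (((179319 + 664285) - 272296) + 1366588)) = sqrt((-2358 - 3*(-2097)**2 + 291*(-2097)) + (((179319 + 664285) - 272296) + 1366588)) = sqrt((-2358 - 3*4397409 - 610227) + ((843604 - 272296) + 1366588)) = sqrt((-2358 - 13192227 - 610227) + (571308 + 1366588)) = sqrt(-13804812 + 1937896) = sqrt(-11866916) = 2*I*sqrt(2966729)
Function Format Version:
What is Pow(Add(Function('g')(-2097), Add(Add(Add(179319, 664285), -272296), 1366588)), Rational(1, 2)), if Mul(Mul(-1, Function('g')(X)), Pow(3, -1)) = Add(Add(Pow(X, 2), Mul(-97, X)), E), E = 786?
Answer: Mul(2, I, Pow(2966729, Rational(1, 2))) ≈ Mul(3444.8, I)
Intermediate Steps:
Function('g')(X) = Add(-2358, Mul(-3, Pow(X, 2)), Mul(291, X)) (Function('g')(X) = Mul(-3, Add(Add(Pow(X, 2), Mul(-97, X)), 786)) = Mul(-3, Add(786, Pow(X, 2), Mul(-97, X))) = Add(-2358, Mul(-3, Pow(X, 2)), Mul(291, X)))
Pow(Add(Function('g')(-2097), Add(Add(Add(179319, 664285), -272296), 1366588)), Rational(1, 2)) = Pow(Add(Add(-2358, Mul(-3, Pow(-2097, 2)), Mul(291, -2097)), Add(Add(Add(179319, 664285), -272296), 1366588)), Rational(1, 2)) = Pow(Add(Add(-2358, Mul(-3, 4397409), -610227), Add(Add(843604, -272296), 1366588)), Rational(1, 2)) = Pow(Add(Add(-2358, -13192227, -610227), Add(571308, 1366588)), Rational(1, 2)) = Pow(Add(-13804812, 1937896), Rational(1, 2)) = Pow(-11866916, Rational(1, 2)) = Mul(2, I, Pow(2966729, Rational(1, 2)))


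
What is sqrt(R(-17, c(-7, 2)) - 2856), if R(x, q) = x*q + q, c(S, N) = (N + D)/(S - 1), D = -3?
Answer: I*sqrt(2858) ≈ 53.46*I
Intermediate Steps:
c(S, N) = (-3 + N)/(-1 + S) (c(S, N) = (N - 3)/(S - 1) = (-3 + N)/(-1 + S))
R(x, q) = q + q*x (R(x, q) = q*x + q = q + q*x)
sqrt(R(-17, c(-7, 2)) - 2856) = sqrt(((-3 + 2)/(-1 - 7))*(1 - 17) - 2856) = sqrt((-1/(-8))*(-16) - 2856) = sqrt(-1/8*(-1)*(-16) - 2856) = sqrt((1/8)*(-16) - 2856) = sqrt(-2 - 2856) = sqrt(-2858) = I*sqrt(2858)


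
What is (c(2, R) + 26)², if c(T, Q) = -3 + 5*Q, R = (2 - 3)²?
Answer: 784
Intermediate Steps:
R = 1 (R = (-1)² = 1)
(c(2, R) + 26)² = ((-3 + 5*1) + 26)² = ((-3 + 5) + 26)² = (2 + 26)² = 28² = 784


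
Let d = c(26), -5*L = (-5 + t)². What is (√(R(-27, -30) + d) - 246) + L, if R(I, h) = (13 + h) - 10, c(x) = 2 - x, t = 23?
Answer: -1554/5 + I*√51 ≈ -310.8 + 7.1414*I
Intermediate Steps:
L = -324/5 (L = -(-5 + 23)²/5 = -⅕*18² = -⅕*324 = -324/5 ≈ -64.800)
R(I, h) = 3 + h
d = -24 (d = 2 - 1*26 = 2 - 26 = -24)
(√(R(-27, -30) + d) - 246) + L = (√((3 - 30) - 24) - 246) - 324/5 = (√(-27 - 24) - 246) - 324/5 = (√(-51) - 246) - 324/5 = (I*√51 - 246) - 324/5 = (-246 + I*√51) - 324/5 = -1554/5 + I*√51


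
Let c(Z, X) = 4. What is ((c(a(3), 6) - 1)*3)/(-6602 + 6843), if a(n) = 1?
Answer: 9/241 ≈ 0.037344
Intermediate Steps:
((c(a(3), 6) - 1)*3)/(-6602 + 6843) = ((4 - 1)*3)/(-6602 + 6843) = (3*3)/241 = 9*(1/241) = 9/241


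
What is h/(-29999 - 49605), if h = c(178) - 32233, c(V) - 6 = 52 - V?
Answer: 32353/79604 ≈ 0.40642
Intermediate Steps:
c(V) = 58 - V (c(V) = 6 + (52 - V) = 58 - V)
h = -32353 (h = (58 - 1*178) - 32233 = (58 - 178) - 32233 = -120 - 32233 = -32353)
h/(-29999 - 49605) = -32353/(-29999 - 49605) = -32353/(-79604) = -32353*(-1/79604) = 32353/79604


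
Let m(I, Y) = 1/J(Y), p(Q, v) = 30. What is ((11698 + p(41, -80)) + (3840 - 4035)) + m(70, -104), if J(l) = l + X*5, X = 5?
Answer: 911106/79 ≈ 11533.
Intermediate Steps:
J(l) = 25 + l (J(l) = l + 5*5 = l + 25 = 25 + l)
m(I, Y) = 1/(25 + Y)
((11698 + p(41, -80)) + (3840 - 4035)) + m(70, -104) = ((11698 + 30) + (3840 - 4035)) + 1/(25 - 104) = (11728 - 195) + 1/(-79) = 11533 - 1/79 = 911106/79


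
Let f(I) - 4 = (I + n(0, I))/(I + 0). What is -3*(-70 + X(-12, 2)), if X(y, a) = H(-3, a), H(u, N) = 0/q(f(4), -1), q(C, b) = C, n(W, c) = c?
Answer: 210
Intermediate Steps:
f(I) = 6 (f(I) = 4 + (I + I)/(I + 0) = 4 + (2*I)/I = 4 + 2 = 6)
H(u, N) = 0 (H(u, N) = 0/6 = 0*(⅙) = 0)
X(y, a) = 0
-3*(-70 + X(-12, 2)) = -3*(-70 + 0) = -3*(-70) = 210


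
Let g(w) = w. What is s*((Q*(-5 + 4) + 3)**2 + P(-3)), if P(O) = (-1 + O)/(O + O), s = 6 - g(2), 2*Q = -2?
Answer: 200/3 ≈ 66.667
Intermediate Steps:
Q = -1 (Q = (1/2)*(-2) = -1)
s = 4 (s = 6 - 1*2 = 6 - 2 = 4)
P(O) = (-1 + O)/(2*O) (P(O) = (-1 + O)/((2*O)) = (-1 + O)*(1/(2*O)) = (-1 + O)/(2*O))
s*((Q*(-5 + 4) + 3)**2 + P(-3)) = 4*((-(-5 + 4) + 3)**2 + (1/2)*(-1 - 3)/(-3)) = 4*((-1*(-1) + 3)**2 + (1/2)*(-1/3)*(-4)) = 4*((1 + 3)**2 + 2/3) = 4*(4**2 + 2/3) = 4*(16 + 2/3) = 4*(50/3) = 200/3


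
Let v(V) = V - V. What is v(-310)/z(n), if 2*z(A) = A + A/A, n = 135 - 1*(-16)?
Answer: 0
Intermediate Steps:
v(V) = 0
n = 151 (n = 135 + 16 = 151)
z(A) = 1/2 + A/2 (z(A) = (A + A/A)/2 = (A + 1)/2 = (1 + A)/2 = 1/2 + A/2)
v(-310)/z(n) = 0/(1/2 + (1/2)*151) = 0/(1/2 + 151/2) = 0/76 = 0*(1/76) = 0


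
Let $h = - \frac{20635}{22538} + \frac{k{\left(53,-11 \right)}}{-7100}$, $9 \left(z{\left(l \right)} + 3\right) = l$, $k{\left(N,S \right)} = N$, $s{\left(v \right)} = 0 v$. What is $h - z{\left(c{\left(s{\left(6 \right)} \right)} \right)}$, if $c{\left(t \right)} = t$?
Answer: $\frac{166178193}{80009900} \approx 2.077$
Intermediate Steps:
$s{\left(v \right)} = 0$
$z{\left(l \right)} = -3 + \frac{l}{9}$
$h = - \frac{73851507}{80009900}$ ($h = - \frac{20635}{22538} + \frac{53}{-7100} = \left(-20635\right) \frac{1}{22538} + 53 \left(- \frac{1}{7100}\right) = - \frac{20635}{22538} - \frac{53}{7100} = - \frac{73851507}{80009900} \approx -0.92303$)
$h - z{\left(c{\left(s{\left(6 \right)} \right)} \right)} = - \frac{73851507}{80009900} - \left(-3 + \frac{1}{9} \cdot 0\right) = - \frac{73851507}{80009900} - \left(-3 + 0\right) = - \frac{73851507}{80009900} - -3 = - \frac{73851507}{80009900} + 3 = \frac{166178193}{80009900}$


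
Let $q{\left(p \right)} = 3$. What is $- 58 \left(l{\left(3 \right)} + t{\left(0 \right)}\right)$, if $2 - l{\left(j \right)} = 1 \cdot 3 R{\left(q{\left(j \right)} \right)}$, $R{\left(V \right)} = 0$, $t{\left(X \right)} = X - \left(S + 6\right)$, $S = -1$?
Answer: $174$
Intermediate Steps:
$t{\left(X \right)} = -5 + X$ ($t{\left(X \right)} = X - \left(-1 + 6\right) = X - 5 = -5 + X$)
$l{\left(j \right)} = 2$ ($l{\left(j \right)} = 2 - 1 \cdot 3 \cdot 0 = 2 - 3 \cdot 0 = 2 - 0 = 2 + 0 = 2$)
$- 58 \left(l{\left(3 \right)} + t{\left(0 \right)}\right) = - 58 \left(2 + \left(-5 + 0\right)\right) = - 58 \left(2 - 5\right) = \left(-58\right) \left(-3\right) = 174$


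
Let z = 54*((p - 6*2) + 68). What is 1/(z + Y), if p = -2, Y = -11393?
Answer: -1/8477 ≈ -0.00011797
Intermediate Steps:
z = 2916 (z = 54*((-2 - 6*2) + 68) = 54*((-2 - 12) + 68) = 54*(-14 + 68) = 54*54 = 2916)
1/(z + Y) = 1/(2916 - 11393) = 1/(-8477) = -1/8477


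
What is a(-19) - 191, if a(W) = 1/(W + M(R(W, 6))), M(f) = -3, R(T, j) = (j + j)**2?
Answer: -4203/22 ≈ -191.05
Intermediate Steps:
R(T, j) = 4*j**2 (R(T, j) = (2*j)**2 = 4*j**2)
a(W) = 1/(-3 + W) (a(W) = 1/(W - 3) = 1/(-3 + W))
a(-19) - 191 = 1/(-3 - 19) - 191 = 1/(-22) - 191 = -1/22 - 191 = -4203/22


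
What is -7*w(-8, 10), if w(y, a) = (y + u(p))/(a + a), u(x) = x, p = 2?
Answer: 21/10 ≈ 2.1000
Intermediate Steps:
w(y, a) = (2 + y)/(2*a) (w(y, a) = (y + 2)/(a + a) = (2 + y)/((2*a)) = (2 + y)*(1/(2*a)) = (2 + y)/(2*a))
-7*w(-8, 10) = -7*(2 - 8)/(2*10) = -7*(-6)/(2*10) = -7*(-3/10) = 21/10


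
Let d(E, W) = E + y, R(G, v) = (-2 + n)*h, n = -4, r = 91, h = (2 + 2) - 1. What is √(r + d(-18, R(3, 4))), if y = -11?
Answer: √62 ≈ 7.8740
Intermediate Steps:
h = 3 (h = 4 - 1 = 3)
R(G, v) = -18 (R(G, v) = (-2 - 4)*3 = -6*3 = -18)
d(E, W) = -11 + E (d(E, W) = E - 11 = -11 + E)
√(r + d(-18, R(3, 4))) = √(91 + (-11 - 18)) = √(91 - 29) = √62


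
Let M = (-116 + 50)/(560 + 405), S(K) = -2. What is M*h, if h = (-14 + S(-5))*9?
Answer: 9504/965 ≈ 9.8487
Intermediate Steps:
M = -66/965 ≈ -0.068394
h = -144 (h = (-14 - 2)*9 = -16*9 = -144)
M*h = -66/965*(-144) = 9504/965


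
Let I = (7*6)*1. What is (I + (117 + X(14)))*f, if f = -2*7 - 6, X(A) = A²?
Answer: -7100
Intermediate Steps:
I = 42 (I = 42*1 = 42)
f = -20 (f = -14 - 6 = -20)
(I + (117 + X(14)))*f = (42 + (117 + 14²))*(-20) = (42 + (117 + 196))*(-20) = (42 + 313)*(-20) = 355*(-20) = -7100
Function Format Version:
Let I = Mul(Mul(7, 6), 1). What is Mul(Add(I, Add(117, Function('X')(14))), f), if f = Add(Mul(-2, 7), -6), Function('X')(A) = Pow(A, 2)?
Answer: -7100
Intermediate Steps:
I = 42 (I = Mul(42, 1) = 42)
f = -20 (f = Add(-14, -6) = -20)
Mul(Add(I, Add(117, Function('X')(14))), f) = Mul(Add(42, Add(117, Pow(14, 2))), -20) = Mul(Add(42, Add(117, 196)), -20) = Mul(Add(42, 313), -20) = Mul(355, -20) = -7100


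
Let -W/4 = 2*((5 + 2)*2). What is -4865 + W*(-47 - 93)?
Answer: 10815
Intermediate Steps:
W = -112 (W = -8*(5 + 2)*2 = -8*7*2 = -8*14 = -4*28 = -112)
-4865 + W*(-47 - 93) = -4865 - 112*(-47 - 93) = -4865 - 112*(-140) = -4865 + 15680 = 10815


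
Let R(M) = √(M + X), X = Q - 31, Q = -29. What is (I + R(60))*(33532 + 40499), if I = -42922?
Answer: -3177558582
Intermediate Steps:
X = -60 (X = -29 - 31 = -60)
R(M) = √(-60 + M) (R(M) = √(M - 60) = √(-60 + M))
(I + R(60))*(33532 + 40499) = (-42922 + √(-60 + 60))*(33532 + 40499) = (-42922 + √0)*74031 = (-42922 + 0)*74031 = -42922*74031 = -3177558582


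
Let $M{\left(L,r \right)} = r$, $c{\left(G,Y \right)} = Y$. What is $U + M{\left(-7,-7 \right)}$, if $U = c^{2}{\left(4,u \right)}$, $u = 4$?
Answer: $9$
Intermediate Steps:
$U = 16$ ($U = 4^{2} = 16$)
$U + M{\left(-7,-7 \right)} = 16 - 7 = 9$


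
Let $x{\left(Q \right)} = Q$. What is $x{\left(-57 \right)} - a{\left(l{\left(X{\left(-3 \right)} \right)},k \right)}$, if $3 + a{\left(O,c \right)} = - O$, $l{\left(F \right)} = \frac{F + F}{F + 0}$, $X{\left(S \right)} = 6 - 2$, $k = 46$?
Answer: $-52$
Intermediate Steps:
$X{\left(S \right)} = 4$
$l{\left(F \right)} = 2$ ($l{\left(F \right)} = \frac{2 F}{F} = 2$)
$a{\left(O,c \right)} = -3 - O$
$x{\left(-57 \right)} - a{\left(l{\left(X{\left(-3 \right)} \right)},k \right)} = -57 - \left(-3 - 2\right) = -57 - -5 = -57 + 5 = -52$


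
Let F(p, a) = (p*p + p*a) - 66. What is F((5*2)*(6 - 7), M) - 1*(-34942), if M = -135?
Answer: 36326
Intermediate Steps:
F(p, a) = -66 + p**2 + a*p (F(p, a) = (p**2 + a*p) - 66 = -66 + p**2 + a*p)
F((5*2)*(6 - 7), M) - 1*(-34942) = (-66 + ((5*2)*(6 - 7))**2 - 135*5*2*(6 - 7)) - 1*(-34942) = (-66 + (10*(-1))**2 - 1350*(-1)) + 34942 = (-66 + (-10)**2 - 135*(-10)) + 34942 = (-66 + 100 + 1350) + 34942 = 1384 + 34942 = 36326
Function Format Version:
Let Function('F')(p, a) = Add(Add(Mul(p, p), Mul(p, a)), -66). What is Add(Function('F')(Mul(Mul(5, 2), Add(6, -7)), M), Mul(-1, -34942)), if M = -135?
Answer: 36326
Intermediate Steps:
Function('F')(p, a) = Add(-66, Pow(p, 2), Mul(a, p)) (Function('F')(p, a) = Add(Add(Pow(p, 2), Mul(a, p)), -66) = Add(-66, Pow(p, 2), Mul(a, p)))
Add(Function('F')(Mul(Mul(5, 2), Add(6, -7)), M), Mul(-1, -34942)) = Add(Add(-66, Pow(Mul(Mul(5, 2), Add(6, -7)), 2), Mul(-135, Mul(Mul(5, 2), Add(6, -7)))), Mul(-1, -34942)) = Add(Add(-66, Pow(Mul(10, -1), 2), Mul(-135, Mul(10, -1))), 34942) = Add(Add(-66, Pow(-10, 2), Mul(-135, -10)), 34942) = Add(Add(-66, 100, 1350), 34942) = Add(1384, 34942) = 36326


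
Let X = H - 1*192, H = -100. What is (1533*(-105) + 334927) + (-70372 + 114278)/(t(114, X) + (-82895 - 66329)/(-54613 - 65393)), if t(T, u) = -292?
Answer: 1516176243125/8723132 ≈ 1.7381e+5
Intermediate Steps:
X = -292 (X = -100 - 1*192 = -100 - 192 = -292)
(1533*(-105) + 334927) + (-70372 + 114278)/(t(114, X) + (-82895 - 66329)/(-54613 - 65393)) = (1533*(-105) + 334927) + (-70372 + 114278)/(-292 + (-82895 - 66329)/(-54613 - 65393)) = (-160965 + 334927) + 43906/(-292 - 149224/(-120006)) = 173962 + 43906/(-292 - 149224*(-1/120006)) = 173962 + 43906/(-292 + 74612/60003) = 173962 + 43906/(-17446264/60003) = 173962 + 43906*(-60003/17446264) = 173962 - 1317245859/8723132 = 1516176243125/8723132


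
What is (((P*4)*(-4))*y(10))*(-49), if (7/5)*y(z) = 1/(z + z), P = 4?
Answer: 112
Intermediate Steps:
y(z) = 5/(14*z) (y(z) = 5/(7*(z + z)) = 5/(7*((2*z))) = 5*(1/(2*z))/7 = 5/(14*z))
(((P*4)*(-4))*y(10))*(-49) = (((4*4)*(-4))*((5/14)/10))*(-49) = ((16*(-4))*((5/14)*(1/10)))*(-49) = -64*1/28*(-49) = -16/7*(-49) = 112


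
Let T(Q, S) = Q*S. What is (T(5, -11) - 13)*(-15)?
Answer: 1020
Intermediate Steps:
(T(5, -11) - 13)*(-15) = (5*(-11) - 13)*(-15) = (-55 - 13)*(-15) = -68*(-15) = 1020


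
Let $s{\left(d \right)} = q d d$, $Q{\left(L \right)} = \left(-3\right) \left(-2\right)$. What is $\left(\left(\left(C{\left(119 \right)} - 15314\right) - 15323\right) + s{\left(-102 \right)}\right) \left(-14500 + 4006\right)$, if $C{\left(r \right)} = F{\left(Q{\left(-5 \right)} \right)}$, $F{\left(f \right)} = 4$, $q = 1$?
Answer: $212283126$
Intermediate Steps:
$Q{\left(L \right)} = 6$
$C{\left(r \right)} = 4$
$s{\left(d \right)} = d^{2}$ ($s{\left(d \right)} = 1 d d = d d = d^{2}$)
$\left(\left(\left(C{\left(119 \right)} - 15314\right) - 15323\right) + s{\left(-102 \right)}\right) \left(-14500 + 4006\right) = \left(\left(\left(4 - 15314\right) - 15323\right) + \left(-102\right)^{2}\right) \left(-14500 + 4006\right) = \left(\left(-15310 - 15323\right) + 10404\right) \left(-10494\right) = \left(-30633 + 10404\right) \left(-10494\right) = \left(-20229\right) \left(-10494\right) = 212283126$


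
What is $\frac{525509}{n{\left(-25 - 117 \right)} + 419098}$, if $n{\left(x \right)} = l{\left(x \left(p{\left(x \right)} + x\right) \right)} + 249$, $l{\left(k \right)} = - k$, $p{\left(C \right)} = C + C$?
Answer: $\frac{525509}{358855} \approx 1.4644$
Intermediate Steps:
$p{\left(C \right)} = 2 C$
$n{\left(x \right)} = 249 - 3 x^{2}$ ($n{\left(x \right)} = - x \left(2 x + x\right) + 249 = - x 3 x + 249 = - 3 x^{2} + 249 = 249 - 3 x^{2}$)
$\frac{525509}{n{\left(-25 - 117 \right)} + 419098} = \frac{525509}{\left(249 - 3 \left(-25 - 117\right)^{2}\right) + 419098} = \frac{525509}{\left(249 - 3 \left(-142\right)^{2}\right) + 419098} = \frac{525509}{\left(249 - 60492\right) + 419098} = \frac{525509}{-60243 + 419098} = \frac{525509}{358855}$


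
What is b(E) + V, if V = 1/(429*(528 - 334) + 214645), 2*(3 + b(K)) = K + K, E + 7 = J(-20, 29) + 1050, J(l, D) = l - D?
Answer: 295190162/297871 ≈ 991.00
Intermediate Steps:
E = 994 (E = -7 + ((-20 - 1*29) + 1050) = -7 + ((-20 - 29) + 1050) = -7 + (-49 + 1050) = -7 + 1001 = 994)
b(K) = -3 + K (b(K) = -3 + (K + K)/2 = -3 + (2*K)/2 = -3 + K)
V = 1/297871 (V = 1/(429*194 + 214645) = 1/(83226 + 214645) = 1/297871 ≈ 3.3572e-6)
b(E) + V = (-3 + 994) + 1/297871 = 991 + 1/297871 = 295190162/297871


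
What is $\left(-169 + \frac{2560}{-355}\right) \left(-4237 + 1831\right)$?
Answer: $\frac{30101466}{71} \approx 4.2396 \cdot 10^{5}$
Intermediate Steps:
$\left(-169 + \frac{2560}{-355}\right) \left(-4237 + 1831\right) = \left(-169 + 2560 \left(- \frac{1}{355}\right)\right) \left(-2406\right) = \left(-169 - \frac{512}{71}\right) \left(-2406\right) = \left(- \frac{12511}{71}\right) \left(-2406\right) = \frac{30101466}{71}$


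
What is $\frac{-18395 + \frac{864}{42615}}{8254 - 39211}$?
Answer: $\frac{87100229}{146581395} \approx 0.59421$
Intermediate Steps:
$\frac{-18395 + \frac{864}{42615}}{8254 - 39211} = \frac{-18395 + 864 \cdot \frac{1}{42615}}{-30957} = \left(-18395 + \frac{96}{4735}\right) \left(- \frac{1}{30957}\right) = \left(- \frac{87100229}{4735}\right) \left(- \frac{1}{30957}\right) = \frac{87100229}{146581395}$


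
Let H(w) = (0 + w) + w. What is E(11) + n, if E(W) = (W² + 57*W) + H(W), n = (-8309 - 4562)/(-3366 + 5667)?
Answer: 1758899/2301 ≈ 764.41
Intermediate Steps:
H(w) = 2*w (H(w) = w + w = 2*w)
n = -12871/2301 ≈ -5.5937
E(W) = W² + 59*W (E(W) = (W² + 57*W) + 2*W = W² + 59*W)
E(11) + n = 11*(59 + 11) - 12871/2301 = 11*70 - 12871/2301 = 770 - 12871/2301 = 1758899/2301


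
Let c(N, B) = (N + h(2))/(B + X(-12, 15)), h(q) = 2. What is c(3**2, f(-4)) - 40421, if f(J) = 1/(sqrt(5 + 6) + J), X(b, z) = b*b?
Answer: -4144316833/102529 + 11*sqrt(11)/102529 ≈ -40421.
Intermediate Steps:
X(b, z) = b**2
f(J) = 1/(J + sqrt(11)) (f(J) = 1/(sqrt(11) + J) = 1/(J + sqrt(11)))
c(N, B) = (2 + N)/(144 + B) (c(N, B) = (N + 2)/(B + (-12)**2) = (2 + N)/(B + 144) = (2 + N)/(144 + B))
c(3**2, f(-4)) - 40421 = (2 + 3**2)/(144 + 1/(-4 + sqrt(11))) - 40421 = (2 + 9)/(144 + 1/(-4 + sqrt(11))) - 40421 = 11/(144 + 1/(-4 + sqrt(11))) - 40421 = -40421 + 11/(144 + 1/(-4 + sqrt(11)))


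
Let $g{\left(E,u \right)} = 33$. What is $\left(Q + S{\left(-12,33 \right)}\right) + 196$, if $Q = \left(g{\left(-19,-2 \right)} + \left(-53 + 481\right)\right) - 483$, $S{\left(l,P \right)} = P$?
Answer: $207$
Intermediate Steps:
$Q = -22$ ($Q = \left(33 + \left(-53 + 481\right)\right) - 483 = \left(33 + 428\right) - 483 = 461 - 483 = -22$)
$\left(Q + S{\left(-12,33 \right)}\right) + 196 = \left(-22 + 33\right) + 196 = 11 + 196 = 207$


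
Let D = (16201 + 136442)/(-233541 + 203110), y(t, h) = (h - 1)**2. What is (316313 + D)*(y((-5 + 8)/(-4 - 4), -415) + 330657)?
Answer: 4848523864949380/30431 ≈ 1.5933e+11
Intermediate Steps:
y(t, h) = (-1 + h)**2
D = -152643/30431 (D = 152643/(-30431) = 152643*(-1/30431) = -152643/30431 ≈ -5.0160)
(316313 + D)*(y((-5 + 8)/(-4 - 4), -415) + 330657) = (316313 - 152643/30431)*((-1 - 415)**2 + 330657) = 9625568260*((-416)**2 + 330657)/30431 = 9625568260*(173056 + 330657)/30431 = (9625568260/30431)*503713 = 4848523864949380/30431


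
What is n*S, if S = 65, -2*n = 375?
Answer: -24375/2 ≈ -12188.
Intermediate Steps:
n = -375/2 (n = -1/2*375 = -375/2 ≈ -187.50)
n*S = -375/2*65 = -24375/2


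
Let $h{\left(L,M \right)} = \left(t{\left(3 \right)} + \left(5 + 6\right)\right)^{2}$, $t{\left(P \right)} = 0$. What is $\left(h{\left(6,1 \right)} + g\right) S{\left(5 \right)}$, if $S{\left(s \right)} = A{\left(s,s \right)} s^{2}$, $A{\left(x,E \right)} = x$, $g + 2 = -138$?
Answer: $-2375$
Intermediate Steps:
$g = -140$ ($g = -2 - 138 = -140$)
$h{\left(L,M \right)} = 121$ ($h{\left(L,M \right)} = \left(0 + \left(5 + 6\right)\right)^{2} = \left(0 + 11\right)^{2} = 11^{2} = 121$)
$S{\left(s \right)} = s^{3}$ ($S{\left(s \right)} = s s^{2} = s^{3}$)
$\left(h{\left(6,1 \right)} + g\right) S{\left(5 \right)} = \left(121 - 140\right) 5^{3} = \left(-19\right) 125 = -2375$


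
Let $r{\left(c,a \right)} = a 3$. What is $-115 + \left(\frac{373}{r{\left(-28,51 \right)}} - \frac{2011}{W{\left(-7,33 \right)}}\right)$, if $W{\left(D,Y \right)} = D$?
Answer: $\frac{187129}{1071} \approx 174.72$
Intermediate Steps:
$r{\left(c,a \right)} = 3 a$
$-115 + \left(\frac{373}{r{\left(-28,51 \right)}} - \frac{2011}{W{\left(-7,33 \right)}}\right) = -115 + \left(\frac{373}{3 \cdot 51} - \frac{2011}{-7}\right) = -115 + \left(\frac{373}{153} - - \frac{2011}{7}\right) = -115 + \left(373 \cdot \frac{1}{153} + \frac{2011}{7}\right) = -115 + \left(\frac{373}{153} + \frac{2011}{7}\right) = -115 + \frac{310294}{1071} = \frac{187129}{1071}$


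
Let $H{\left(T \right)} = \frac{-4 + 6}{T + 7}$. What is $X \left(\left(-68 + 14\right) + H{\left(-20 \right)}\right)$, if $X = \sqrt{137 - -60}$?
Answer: $- \frac{704 \sqrt{197}}{13} \approx -760.09$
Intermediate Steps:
$H{\left(T \right)} = \frac{2}{7 + T}$
$X = \sqrt{197}$ ($X = \sqrt{137 + 60} = \sqrt{197} \approx 14.036$)
$X \left(\left(-68 + 14\right) + H{\left(-20 \right)}\right) = \sqrt{197} \left(\left(-68 + 14\right) + \frac{2}{7 - 20}\right) = \sqrt{197} \left(-54 + \frac{2}{-13}\right) = \sqrt{197} \left(-54 + 2 \left(- \frac{1}{13}\right)\right) = \sqrt{197} \left(-54 - \frac{2}{13}\right) = \sqrt{197} \left(- \frac{704}{13}\right) = - \frac{704 \sqrt{197}}{13}$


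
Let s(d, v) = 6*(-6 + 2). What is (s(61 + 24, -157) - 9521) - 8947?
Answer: -18492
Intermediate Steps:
s(d, v) = -24 (s(d, v) = 6*(-4) = -24)
(s(61 + 24, -157) - 9521) - 8947 = (-24 - 9521) - 8947 = -9545 - 8947 = -18492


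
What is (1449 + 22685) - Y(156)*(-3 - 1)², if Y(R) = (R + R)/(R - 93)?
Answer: 505150/21 ≈ 24055.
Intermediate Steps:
Y(R) = 2*R/(-93 + R) (Y(R) = (2*R)/(-93 + R) = 2*R/(-93 + R))
(1449 + 22685) - Y(156)*(-3 - 1)² = (1449 + 22685) - 2*156/(-93 + 156)*(-3 - 1)² = 24134 - 2*156/63*(-4)² = 24134 - 2*156*(1/63)*16 = 24134 - 104*16/21 = 24134 - 1*1664/21 = 24134 - 1664/21 = 505150/21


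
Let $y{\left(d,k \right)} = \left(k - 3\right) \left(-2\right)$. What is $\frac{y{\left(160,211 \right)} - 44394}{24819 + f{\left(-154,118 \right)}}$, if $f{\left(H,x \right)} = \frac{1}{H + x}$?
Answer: $- \frac{1613160}{893483} \approx -1.8055$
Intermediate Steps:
$y{\left(d,k \right)} = 6 - 2 k$ ($y{\left(d,k \right)} = \left(-3 + k\right) \left(-2\right) = 6 - 2 k$)
$\frac{y{\left(160,211 \right)} - 44394}{24819 + f{\left(-154,118 \right)}} = \frac{\left(6 - 422\right) - 44394}{24819 + \frac{1}{-154 + 118}} = \frac{\left(6 - 422\right) - 44394}{24819 + \frac{1}{-36}} = \frac{-416 - 44394}{24819 - \frac{1}{36}} = - \frac{44810}{\frac{893483}{36}} = \left(-44810\right) \frac{36}{893483} = - \frac{1613160}{893483}$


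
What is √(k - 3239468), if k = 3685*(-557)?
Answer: I*√5292013 ≈ 2300.4*I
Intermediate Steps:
k = -2052545
√(k - 3239468) = √(-2052545 - 3239468) = √(-5292013) = I*√5292013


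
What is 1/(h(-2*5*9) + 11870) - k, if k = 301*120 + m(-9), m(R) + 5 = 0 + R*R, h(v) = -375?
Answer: -416073019/11495 ≈ -36196.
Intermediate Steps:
m(R) = -5 + R² (m(R) = -5 + (0 + R*R) = -5 + (0 + R²) = -5 + R²)
k = 36196 (k = 301*120 + (-5 + (-9)²) = 36120 + (-5 + 81) = 36120 + 76 = 36196)
1/(h(-2*5*9) + 11870) - k = 1/(-375 + 11870) - 1*36196 = 1/11495 - 36196 = -416073019/11495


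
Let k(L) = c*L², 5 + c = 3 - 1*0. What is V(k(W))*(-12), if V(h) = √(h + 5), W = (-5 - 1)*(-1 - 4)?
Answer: -12*I*√1795 ≈ -508.41*I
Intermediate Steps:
c = -2 (c = -5 + (3 - 1*0) = -5 + (3 + 0) = -5 + 3 = -2)
W = 30 (W = -6*(-5) = 30)
k(L) = -2*L²
V(h) = √(5 + h)
V(k(W))*(-12) = √(5 - 2*30²)*(-12) = √(5 - 2*900)*(-12) = √(5 - 1800)*(-12) = √(-1795)*(-12) = (I*√1795)*(-12) = -12*I*√1795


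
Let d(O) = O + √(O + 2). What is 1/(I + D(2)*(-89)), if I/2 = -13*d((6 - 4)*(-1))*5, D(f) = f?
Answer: 1/82 ≈ 0.012195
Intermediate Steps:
d(O) = O + √(2 + O)
I = 260 (I = 2*(-13*((6 - 4)*(-1) + √(2 + (6 - 4)*(-1)))*5) = 2*(-13*(2*(-1) + √(2 + 2*(-1)))*5) = 2*(-13*(-2 + √(2 - 2))*5) = 2*(-13*(-2 + √0)*5) = 2*(-13*(-2 + 0)*5) = 2*(-13*(-2)*5) = 2*(26*5) = 2*130 = 260)
1/(I + D(2)*(-89)) = 1/(260 + 2*(-89)) = 1/(260 - 178) = 1/82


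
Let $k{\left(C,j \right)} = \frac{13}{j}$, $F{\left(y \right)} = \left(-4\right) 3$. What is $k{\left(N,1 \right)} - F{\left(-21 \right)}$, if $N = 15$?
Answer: $25$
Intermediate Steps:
$F{\left(y \right)} = -12$
$k{\left(N,1 \right)} - F{\left(-21 \right)} = \frac{13}{1} - -12 = 13 \cdot 1 + 12 = 13 + 12 = 25$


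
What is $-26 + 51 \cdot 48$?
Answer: $2422$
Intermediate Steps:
$-26 + 51 \cdot 48 = -26 + 2448 = 2422$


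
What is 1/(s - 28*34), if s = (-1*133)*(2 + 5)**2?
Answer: -1/7469 ≈ -0.00013389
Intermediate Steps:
s = -6517 (s = -133*7**2 = -133*49 = -6517)
1/(s - 28*34) = 1/(-6517 - 28*34) = 1/(-6517 - 952) = 1/(-7469) = -1/7469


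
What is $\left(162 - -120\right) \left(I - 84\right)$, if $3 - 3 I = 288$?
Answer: $-50478$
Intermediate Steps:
$I = -95$ ($I = 1 - 96 = -95$)
$\left(162 - -120\right) \left(I - 84\right) = \left(162 - -120\right) \left(-95 - 84\right) = \left(162 + 120\right) \left(-179\right) = 282 \left(-179\right) = -50478$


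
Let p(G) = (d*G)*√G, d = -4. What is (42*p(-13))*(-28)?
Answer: -61152*I*√13 ≈ -2.2049e+5*I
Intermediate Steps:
p(G) = -4*G^(3/2) (p(G) = (-4*G)*√G = -4*G^(3/2))
(42*p(-13))*(-28) = (42*(-(-52)*I*√13))*(-28) = (42*(52*I*√13))*(-28) = (2184*I*√13)*(-28) = -61152*I*√13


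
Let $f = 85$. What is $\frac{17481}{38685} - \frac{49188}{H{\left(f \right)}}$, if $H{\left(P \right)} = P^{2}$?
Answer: $- \frac{118435837}{18633275} \approx -6.3561$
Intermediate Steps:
$\frac{17481}{38685} - \frac{49188}{H{\left(f \right)}} = \frac{17481}{38685} - \frac{49188}{85^{2}} = 17481 \cdot \frac{1}{38685} - \frac{49188}{7225} = \frac{5827}{12895} - \frac{49188}{7225} = - \frac{118435837}{18633275}$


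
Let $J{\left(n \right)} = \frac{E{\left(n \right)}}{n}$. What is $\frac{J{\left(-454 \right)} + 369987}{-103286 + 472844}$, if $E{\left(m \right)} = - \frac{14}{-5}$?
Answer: $\frac{209967619}{209724165} \approx 1.0012$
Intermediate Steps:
$E{\left(m \right)} = \frac{14}{5}$ ($E{\left(m \right)} = \left(-14\right) \left(- \frac{1}{5}\right) = \frac{14}{5}$)
$J{\left(n \right)} = \frac{14}{5 n}$
$\frac{J{\left(-454 \right)} + 369987}{-103286 + 472844} = \frac{\frac{14}{5 \left(-454\right)} + 369987}{-103286 + 472844} = \frac{\frac{14}{5} \left(- \frac{1}{454}\right) + 369987}{369558} = \left(- \frac{7}{1135} + 369987\right) \frac{1}{369558} = \frac{419935238}{1135} \cdot \frac{1}{369558} = \frac{209967619}{209724165}$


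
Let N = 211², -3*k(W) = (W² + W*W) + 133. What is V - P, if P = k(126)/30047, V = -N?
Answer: -4013135576/90141 ≈ -44521.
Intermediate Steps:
k(W) = -133/3 - 2*W²/3 (k(W) = -((W² + W*W) + 133)/3 = -((W² + W²) + 133)/3 = -(2*W² + 133)/3 = -(133 + 2*W²)/3 = -133/3 - 2*W²/3)
N = 44521
V = -44521 (V = -1*44521 = -44521)
P = -31885/90141 (P = (-133/3 - ⅔*126²)/30047 = (-133/3 - ⅔*15876)*(1/30047) = (-133/3 - 10584)*(1/30047) = -31885/3*1/30047 = -31885/90141 ≈ -0.35372)
V - P = -44521 - 1*(-31885/90141) = -44521 + 31885/90141 = -4013135576/90141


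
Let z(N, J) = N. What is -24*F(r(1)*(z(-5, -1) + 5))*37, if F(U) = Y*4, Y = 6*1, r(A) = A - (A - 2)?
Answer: -21312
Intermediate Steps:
r(A) = 2 (r(A) = A - (-2 + A) = A + (2 - A) = 2)
Y = 6
F(U) = 24 (F(U) = 6*4 = 24)
-24*F(r(1)*(z(-5, -1) + 5))*37 = -24*24*37 = -576*37 = -21312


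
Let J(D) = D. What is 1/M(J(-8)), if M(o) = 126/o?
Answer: -4/63 ≈ -0.063492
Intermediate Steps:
1/M(J(-8)) = 1/(126/(-8)) = 1/(126*(-1/8)) = 1/(-63/4) = -4/63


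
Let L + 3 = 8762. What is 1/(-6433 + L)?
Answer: 1/2326 ≈ 0.00042992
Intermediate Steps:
L = 8759 (L = -3 + 8762 = 8759)
1/(-6433 + L) = 1/(-6433 + 8759) = 1/2326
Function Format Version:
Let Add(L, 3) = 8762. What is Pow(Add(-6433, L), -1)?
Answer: Rational(1, 2326) ≈ 0.00042992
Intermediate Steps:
L = 8759 (L = Add(-3, 8762) = 8759)
Pow(Add(-6433, L), -1) = Pow(Add(-6433, 8759), -1) = Pow(2326, -1) = Rational(1, 2326)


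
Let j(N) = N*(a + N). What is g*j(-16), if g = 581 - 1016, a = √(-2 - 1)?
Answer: -111360 + 6960*I*√3 ≈ -1.1136e+5 + 12055.0*I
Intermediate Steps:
a = I*√3 (a = √(-3) = I*√3 ≈ 1.732*I)
j(N) = N*(N + I*√3) (j(N) = N*(I*√3 + N) = N*(N + I*√3))
g = -435
g*j(-16) = -(-6960)*(-16 + I*√3) = -435*(256 - 16*I*√3) = -111360 + 6960*I*√3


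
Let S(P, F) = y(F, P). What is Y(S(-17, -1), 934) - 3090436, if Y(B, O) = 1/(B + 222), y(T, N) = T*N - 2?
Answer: -732433331/237 ≈ -3.0904e+6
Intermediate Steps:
y(T, N) = -2 + N*T (y(T, N) = N*T - 2 = -2 + N*T)
S(P, F) = -2 + F*P (S(P, F) = -2 + P*F = -2 + F*P)
Y(B, O) = 1/(222 + B)
Y(S(-17, -1), 934) - 3090436 = 1/(222 + (-2 - 1*(-17))) - 3090436 = 1/(222 + (-2 + 17)) - 3090436 = 1/(222 + 15) - 3090436 = 1/237 - 3090436 = -732433331/237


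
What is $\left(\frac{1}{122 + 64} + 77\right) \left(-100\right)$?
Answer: $- \frac{716150}{93} \approx -7700.5$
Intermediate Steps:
$\left(\frac{1}{122 + 64} + 77\right) \left(-100\right) = \left(\frac{1}{186} + 77\right) \left(-100\right) = \frac{14323}{186} \left(-100\right) = - \frac{716150}{93}$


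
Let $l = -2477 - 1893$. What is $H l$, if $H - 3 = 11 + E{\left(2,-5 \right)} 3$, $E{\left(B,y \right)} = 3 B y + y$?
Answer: $397670$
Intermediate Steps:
$E{\left(B,y \right)} = y + 3 B y$ ($E{\left(B,y \right)} = 3 B y + y = y + 3 B y$)
$l = -4370$ ($l = -2477 - 1893 = -4370$)
$H = -91$ ($H = 3 + \left(11 + - 5 \left(1 + 3 \cdot 2\right) 3\right) = 3 + \left(11 + - 5 \left(1 + 6\right) 3\right) = 3 + \left(11 + \left(-5\right) 7 \cdot 3\right) = 3 + \left(11 - 105\right) = 3 - 94 = -91$)
$H l = \left(-91\right) \left(-4370\right) = 397670$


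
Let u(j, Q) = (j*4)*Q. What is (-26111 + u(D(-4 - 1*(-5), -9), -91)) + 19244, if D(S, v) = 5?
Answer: -8687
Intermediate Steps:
u(j, Q) = 4*Q*j (u(j, Q) = (4*j)*Q = 4*Q*j)
(-26111 + u(D(-4 - 1*(-5), -9), -91)) + 19244 = (-26111 + 4*(-91)*5) + 19244 = (-26111 - 1820) + 19244 = -27931 + 19244 = -8687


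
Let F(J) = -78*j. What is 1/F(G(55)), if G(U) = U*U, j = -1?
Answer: 1/78 ≈ 0.012821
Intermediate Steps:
G(U) = U²
F(J) = 78 (F(J) = -78*(-1) = 78)
1/F(G(55)) = 1/78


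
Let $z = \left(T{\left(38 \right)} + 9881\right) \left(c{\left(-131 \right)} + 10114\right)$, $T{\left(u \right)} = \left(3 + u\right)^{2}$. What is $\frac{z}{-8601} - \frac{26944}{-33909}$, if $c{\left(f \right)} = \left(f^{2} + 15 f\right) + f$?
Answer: $- \frac{70009522718}{2068449} \approx -33846.0$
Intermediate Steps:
$c{\left(f \right)} = f^{2} + 16 f$
$z = 291119598$ ($z = \left(\left(3 + 38\right)^{2} + 9881\right) \left(- 131 \left(16 - 131\right) + 10114\right) = \left(41^{2} + 9881\right) \left(\left(-131\right) \left(-115\right) + 10114\right) = \left(1681 + 9881\right) \left(15065 + 10114\right) = 11562 \cdot 25179 = 291119598$)
$\frac{z}{-8601} - \frac{26944}{-33909} = \frac{291119598}{-8601} - \frac{26944}{-33909} = 291119598 \left(- \frac{1}{8601}\right) - - \frac{26944}{33909} = - \frac{2064678}{61} + \frac{26944}{33909} = - \frac{70009522718}{2068449}$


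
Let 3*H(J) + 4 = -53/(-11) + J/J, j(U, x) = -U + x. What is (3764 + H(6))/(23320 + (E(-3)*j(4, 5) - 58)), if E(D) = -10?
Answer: 31058/191829 ≈ 0.16190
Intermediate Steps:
j(U, x) = x - U
H(J) = 20/33 (H(J) = -4/3 + (-53/(-11) + J/J)/3 = -4/3 + (-53*(-1/11) + 1)/3 = -4/3 + (53/11 + 1)/3 = -4/3 + (1/3)*(64/11) = -4/3 + 64/33 = 20/33)
(3764 + H(6))/(23320 + (E(-3)*j(4, 5) - 58)) = (3764 + 20/33)/(23320 + (-10*(5 - 1*4) - 58)) = 124232/(33*(23320 + (-10*(5 - 4) - 58))) = 124232/(33*(23320 + (-10*1 - 58))) = 124232/(33*(23320 + (-10 - 58))) = 124232/(33*(23320 - 68)) = (124232/33)/23252 = (124232/33)*(1/23252) = 31058/191829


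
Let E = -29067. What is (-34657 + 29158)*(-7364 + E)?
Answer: 200334069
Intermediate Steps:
(-34657 + 29158)*(-7364 + E) = (-34657 + 29158)*(-7364 - 29067) = -5499*(-36431) = 200334069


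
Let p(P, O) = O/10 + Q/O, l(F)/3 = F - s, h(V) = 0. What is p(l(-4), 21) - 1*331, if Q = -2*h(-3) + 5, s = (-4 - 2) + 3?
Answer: -69019/210 ≈ -328.66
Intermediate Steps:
s = -3 (s = -6 + 3 = -3)
Q = 5 (Q = -2*0 + 5 = 0 + 5 = 5)
l(F) = 9 + 3*F (l(F) = 3*(F - 1*(-3)) = 3*(F + 3) = 3*(3 + F) = 9 + 3*F)
p(P, O) = 5/O + O/10 (p(P, O) = O/10 + 5/O = 5/O + O/10)
p(l(-4), 21) - 1*331 = (5/21 + (⅒)*21) - 1*331 = (5*(1/21) + 21/10) - 331 = (5/21 + 21/10) - 331 = 491/210 - 331 = -69019/210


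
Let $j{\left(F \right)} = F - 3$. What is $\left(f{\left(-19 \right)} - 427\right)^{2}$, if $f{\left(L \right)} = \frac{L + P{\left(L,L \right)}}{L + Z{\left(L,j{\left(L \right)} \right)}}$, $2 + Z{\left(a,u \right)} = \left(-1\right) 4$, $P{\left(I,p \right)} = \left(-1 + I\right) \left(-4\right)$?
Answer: $\frac{115261696}{625} \approx 1.8442 \cdot 10^{5}$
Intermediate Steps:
$P{\left(I,p \right)} = 4 - 4 I$
$j{\left(F \right)} = -3 + F$
$Z{\left(a,u \right)} = -6$ ($Z{\left(a,u \right)} = -2 - 4 = -6$)
$f{\left(L \right)} = \frac{4 - 3 L}{-6 + L}$ ($f{\left(L \right)} = \frac{L - \left(-4 + 4 L\right)}{L - 6} = \frac{4 - 3 L}{-6 + L}$)
$\left(f{\left(-19 \right)} - 427\right)^{2} = \left(\frac{4 - -57}{-6 - 19} - 427\right)^{2} = \left(\frac{4 + 57}{-25} - 427\right)^{2} = \left(\left(- \frac{1}{25}\right) 61 - 427\right)^{2} = \left(- \frac{61}{25} - 427\right)^{2} = \left(- \frac{10736}{25}\right)^{2} = \frac{115261696}{625}$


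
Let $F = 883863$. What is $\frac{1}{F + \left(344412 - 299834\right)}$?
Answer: $\frac{1}{928441} \approx 1.0771 \cdot 10^{-6}$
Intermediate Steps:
$\frac{1}{F + \left(344412 - 299834\right)} = \frac{1}{883863 + \left(344412 - 299834\right)} = \frac{1}{883863 + 44578} = \frac{1}{928441}$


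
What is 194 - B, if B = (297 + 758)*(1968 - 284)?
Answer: -1776426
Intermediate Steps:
B = 1776620 (B = 1055*1684 = 1776620)
194 - B = 194 - 1*1776620 = 194 - 1776620 = -1776426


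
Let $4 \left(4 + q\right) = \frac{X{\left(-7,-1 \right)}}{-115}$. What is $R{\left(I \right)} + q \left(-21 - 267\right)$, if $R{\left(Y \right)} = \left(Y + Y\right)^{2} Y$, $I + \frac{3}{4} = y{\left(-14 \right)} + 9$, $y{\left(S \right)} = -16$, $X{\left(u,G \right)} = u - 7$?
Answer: $- \frac{1322413}{1840} \approx -718.7$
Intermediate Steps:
$X{\left(u,G \right)} = -7 + u$ ($X{\left(u,G \right)} = u - 7 = -7 + u$)
$I = - \frac{31}{4}$ ($I = - \frac{3}{4} + \left(-16 + 9\right) = - \frac{3}{4} - 7 = - \frac{31}{4} \approx -7.75$)
$R{\left(Y \right)} = 4 Y^{3}$ ($R{\left(Y \right)} = \left(2 Y\right)^{2} Y = 4 Y^{2} Y = 4 Y^{3}$)
$q = - \frac{913}{230}$ ($q = -4 + \frac{\left(-7 - 7\right) \frac{1}{-115}}{4} = -4 + \frac{\left(-14\right) \left(- \frac{1}{115}\right)}{4} = -4 + \frac{1}{4} \cdot \frac{14}{115} = -4 + \frac{7}{230} = - \frac{913}{230} \approx -3.9696$)
$R{\left(I \right)} + q \left(-21 - 267\right) = 4 \left(- \frac{31}{4}\right)^{3} - \frac{913 \left(-21 - 267\right)}{230} = 4 \left(- \frac{29791}{64}\right) - - \frac{131472}{115} = - \frac{29791}{16} + \frac{131472}{115} = - \frac{1322413}{1840}$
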